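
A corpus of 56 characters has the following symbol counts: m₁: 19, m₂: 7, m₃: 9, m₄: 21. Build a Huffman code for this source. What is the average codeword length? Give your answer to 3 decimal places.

Probabilities are the counts divided by 56.
Repeatedly combine the two least-probable nodes; the expected code length is the sum of the merged weights.
merge 1/8 + 9/56 → 2/7
merge 2/7 + 19/56 → 5/8
merge 3/8 + 5/8 → 1
L = 2/7 + 5/8 + 1 = 107/56 ≈ 1.911 bits/symbol.

1.911 bits/symbol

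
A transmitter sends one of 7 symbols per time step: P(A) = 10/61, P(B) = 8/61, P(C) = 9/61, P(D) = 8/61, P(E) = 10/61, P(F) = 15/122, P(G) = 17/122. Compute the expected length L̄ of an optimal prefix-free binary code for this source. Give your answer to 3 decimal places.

2.836 bits/symbol

Repeatedly combine the two least-probable nodes; the expected code length is the sum of the merged weights.
merge 15/122 + 8/61 → 31/122
merge 8/61 + 17/122 → 33/122
merge 9/61 + 10/61 → 19/61
merge 10/61 + 31/122 → 51/122
merge 33/122 + 19/61 → 71/122
merge 51/122 + 71/122 → 1
L = 31/122 + 33/122 + 19/61 + 51/122 + 71/122 + 1 = 173/61 ≈ 2.836 bits/symbol.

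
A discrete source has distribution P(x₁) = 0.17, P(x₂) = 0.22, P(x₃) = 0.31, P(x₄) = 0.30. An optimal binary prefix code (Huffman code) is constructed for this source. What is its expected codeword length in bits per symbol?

Repeatedly combine the two least-probable nodes; the expected code length is the sum of the merged weights.
merge 17/100 + 11/50 → 39/100
merge 3/10 + 31/100 → 61/100
merge 39/100 + 61/100 → 1
L = 39/100 + 61/100 + 1 = 2 bits/symbol.

2 bits/symbol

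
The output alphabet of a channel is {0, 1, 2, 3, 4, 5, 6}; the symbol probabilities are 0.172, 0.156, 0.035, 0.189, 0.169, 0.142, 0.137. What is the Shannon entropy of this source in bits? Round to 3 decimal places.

2.705 bits

H = −Σ pᵢ log₂ pᵢ.
−0.172·log₂(0.172) = 0.4368
−0.156·log₂(0.156) = 0.4181
−0.035·log₂(0.035) = 0.1693
−0.189·log₂(0.189) = 0.4543
−0.169·log₂(0.169) = 0.4335
−0.142·log₂(0.142) = 0.3999
−0.137·log₂(0.137) = 0.3929
Sum ≈ 2.7047 → 2.705 bits.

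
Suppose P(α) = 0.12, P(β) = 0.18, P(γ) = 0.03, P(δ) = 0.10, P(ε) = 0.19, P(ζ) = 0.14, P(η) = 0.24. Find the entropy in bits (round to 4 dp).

H = −Σ pᵢ log₂ pᵢ.
−0.12·log₂(0.12) = 0.3671
−0.18·log₂(0.18) = 0.4453
−0.03·log₂(0.03) = 0.1518
−0.10·log₂(0.10) = 0.3322
−0.19·log₂(0.19) = 0.4552
−0.14·log₂(0.14) = 0.3971
−0.24·log₂(0.24) = 0.4941
Sum ≈ 2.6428 → 2.6428 bits.

2.6428 bits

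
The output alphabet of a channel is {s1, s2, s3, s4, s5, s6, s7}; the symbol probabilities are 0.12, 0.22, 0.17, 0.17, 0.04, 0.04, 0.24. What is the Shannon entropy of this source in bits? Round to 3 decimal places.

2.582 bits

H = −Σ pᵢ log₂ pᵢ.
−0.12·log₂(0.12) = 0.3671
−0.22·log₂(0.22) = 0.4806
−0.17·log₂(0.17) = 0.4346
−0.17·log₂(0.17) = 0.4346
−0.04·log₂(0.04) = 0.1858
−0.04·log₂(0.04) = 0.1858
−0.24·log₂(0.24) = 0.4941
Sum ≈ 2.5825 → 2.582 bits.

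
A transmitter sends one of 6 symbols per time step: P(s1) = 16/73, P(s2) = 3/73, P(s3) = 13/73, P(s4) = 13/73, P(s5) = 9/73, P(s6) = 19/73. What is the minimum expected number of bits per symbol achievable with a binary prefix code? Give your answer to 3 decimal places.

2.507 bits/symbol

Repeatedly combine the two least-probable nodes; the expected code length is the sum of the merged weights.
merge 3/73 + 9/73 → 12/73
merge 12/73 + 13/73 → 25/73
merge 13/73 + 16/73 → 29/73
merge 19/73 + 25/73 → 44/73
merge 29/73 + 44/73 → 1
L = 12/73 + 25/73 + 29/73 + 44/73 + 1 = 183/73 ≈ 2.507 bits/symbol.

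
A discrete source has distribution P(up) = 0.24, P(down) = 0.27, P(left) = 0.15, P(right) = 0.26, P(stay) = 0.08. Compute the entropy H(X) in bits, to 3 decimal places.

H = −Σ pᵢ log₂ pᵢ.
−0.24·log₂(0.24) = 0.4941
−0.27·log₂(0.27) = 0.5100
−0.15·log₂(0.15) = 0.4105
−0.26·log₂(0.26) = 0.5053
−0.08·log₂(0.08) = 0.2915
Sum ≈ 2.2115 → 2.211 bits.

2.211 bits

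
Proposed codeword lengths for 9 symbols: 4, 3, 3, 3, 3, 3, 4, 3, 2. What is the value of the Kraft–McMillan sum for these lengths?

1.125

With common denominator 2^4 = 16: Σ 2^(−ℓᵢ) = 1/16 + 2/16 + 2/16 + 2/16 + 2/16 + 2/16 + 1/16 + 2/16 + 4/16 = 18/16 = 1.125.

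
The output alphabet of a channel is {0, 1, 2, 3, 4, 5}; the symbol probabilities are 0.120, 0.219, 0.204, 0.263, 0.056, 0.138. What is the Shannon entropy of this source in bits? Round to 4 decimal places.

2.4487 bits

H = −Σ pᵢ log₂ pᵢ.
−0.120·log₂(0.120) = 0.3671
−0.219·log₂(0.219) = 0.4798
−0.204·log₂(0.204) = 0.4678
−0.263·log₂(0.263) = 0.5068
−0.056·log₂(0.056) = 0.2329
−0.138·log₂(0.138) = 0.3943
Sum ≈ 2.4487 → 2.4487 bits.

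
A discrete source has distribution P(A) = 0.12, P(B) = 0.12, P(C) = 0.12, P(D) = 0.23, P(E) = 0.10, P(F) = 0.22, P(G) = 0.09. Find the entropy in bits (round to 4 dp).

H = −Σ pᵢ log₂ pᵢ.
−0.12·log₂(0.12) = 0.3671
−0.12·log₂(0.12) = 0.3671
−0.12·log₂(0.12) = 0.3671
−0.23·log₂(0.23) = 0.4877
−0.10·log₂(0.10) = 0.3322
−0.22·log₂(0.22) = 0.4806
−0.09·log₂(0.09) = 0.3127
Sum ≈ 2.7143 → 2.7143 bits.

2.7143 bits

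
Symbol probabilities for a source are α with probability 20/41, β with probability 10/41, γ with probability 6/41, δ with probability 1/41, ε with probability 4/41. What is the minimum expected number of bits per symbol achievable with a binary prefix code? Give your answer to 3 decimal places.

Repeatedly combine the two least-probable nodes; the expected code length is the sum of the merged weights.
merge 1/41 + 4/41 → 5/41
merge 5/41 + 6/41 → 11/41
merge 10/41 + 11/41 → 21/41
merge 20/41 + 21/41 → 1
L = 5/41 + 11/41 + 21/41 + 1 = 78/41 ≈ 1.902 bits/symbol.

1.902 bits/symbol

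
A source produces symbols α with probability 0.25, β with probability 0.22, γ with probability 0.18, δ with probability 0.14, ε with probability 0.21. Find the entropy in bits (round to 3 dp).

2.296 bits

H = −Σ pᵢ log₂ pᵢ.
−0.25·log₂(0.25) = 0.5000
−0.22·log₂(0.22) = 0.4806
−0.18·log₂(0.18) = 0.4453
−0.14·log₂(0.14) = 0.3971
−0.21·log₂(0.21) = 0.4728
Sum ≈ 2.2958 → 2.296 bits.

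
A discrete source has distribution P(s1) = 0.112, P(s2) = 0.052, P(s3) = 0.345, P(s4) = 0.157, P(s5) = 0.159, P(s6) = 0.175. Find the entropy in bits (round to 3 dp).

2.386 bits

H = −Σ pᵢ log₂ pᵢ.
−0.112·log₂(0.112) = 0.3537
−0.052·log₂(0.052) = 0.2218
−0.345·log₂(0.345) = 0.5297
−0.157·log₂(0.157) = 0.4194
−0.159·log₂(0.159) = 0.4218
−0.175·log₂(0.175) = 0.4401
Sum ≈ 2.3865 → 2.386 bits.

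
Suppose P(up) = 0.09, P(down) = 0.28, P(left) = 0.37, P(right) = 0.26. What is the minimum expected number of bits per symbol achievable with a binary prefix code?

1.98 bits/symbol

Repeatedly combine the two least-probable nodes; the expected code length is the sum of the merged weights.
merge 9/100 + 13/50 → 7/20
merge 7/25 + 7/20 → 63/100
merge 37/100 + 63/100 → 1
L = 7/20 + 63/100 + 1 = 99/50 = 1.98 bits/symbol.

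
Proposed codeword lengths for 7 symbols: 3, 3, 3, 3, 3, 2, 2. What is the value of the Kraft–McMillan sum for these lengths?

With common denominator 2^3 = 8: Σ 2^(−ℓᵢ) = 1/8 + 1/8 + 1/8 + 1/8 + 1/8 + 2/8 + 2/8 = 9/8 = 1.125.

1.125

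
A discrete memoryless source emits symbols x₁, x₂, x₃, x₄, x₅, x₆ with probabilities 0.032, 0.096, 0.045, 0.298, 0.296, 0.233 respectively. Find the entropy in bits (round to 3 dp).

H = −Σ pᵢ log₂ pᵢ.
−0.032·log₂(0.032) = 0.1589
−0.096·log₂(0.096) = 0.3246
−0.045·log₂(0.045) = 0.2013
−0.298·log₂(0.298) = 0.5205
−0.296·log₂(0.296) = 0.5199
−0.233·log₂(0.233) = 0.4897
Sum ≈ 2.2148 → 2.215 bits.

2.215 bits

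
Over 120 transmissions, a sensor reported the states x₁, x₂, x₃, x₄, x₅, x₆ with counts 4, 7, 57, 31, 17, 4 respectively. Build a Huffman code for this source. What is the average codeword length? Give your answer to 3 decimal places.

Probabilities are the counts divided by 120.
Repeatedly combine the two least-probable nodes; the expected code length is the sum of the merged weights.
merge 1/30 + 1/30 → 1/15
merge 7/120 + 1/15 → 1/8
merge 1/8 + 17/120 → 4/15
merge 31/120 + 4/15 → 21/40
merge 19/40 + 21/40 → 1
L = 1/15 + 1/8 + 4/15 + 21/40 + 1 = 119/60 ≈ 1.983 bits/symbol.

1.983 bits/symbol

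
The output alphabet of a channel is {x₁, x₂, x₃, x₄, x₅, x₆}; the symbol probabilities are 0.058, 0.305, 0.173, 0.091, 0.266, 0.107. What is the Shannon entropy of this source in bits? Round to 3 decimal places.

H = −Σ pᵢ log₂ pᵢ.
−0.058·log₂(0.058) = 0.2383
−0.305·log₂(0.305) = 0.5225
−0.173·log₂(0.173) = 0.4379
−0.091·log₂(0.091) = 0.3147
−0.266·log₂(0.266) = 0.5082
−0.107·log₂(0.107) = 0.3450
Sum ≈ 2.3665 → 2.367 bits.

2.367 bits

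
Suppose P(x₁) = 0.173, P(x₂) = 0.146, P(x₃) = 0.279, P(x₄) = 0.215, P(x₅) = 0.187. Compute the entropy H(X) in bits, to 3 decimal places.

2.286 bits

H = −Σ pᵢ log₂ pᵢ.
−0.173·log₂(0.173) = 0.4379
−0.146·log₂(0.146) = 0.4053
−0.279·log₂(0.279) = 0.5138
−0.215·log₂(0.215) = 0.4768
−0.187·log₂(0.187) = 0.4523
Sum ≈ 2.2861 → 2.286 bits.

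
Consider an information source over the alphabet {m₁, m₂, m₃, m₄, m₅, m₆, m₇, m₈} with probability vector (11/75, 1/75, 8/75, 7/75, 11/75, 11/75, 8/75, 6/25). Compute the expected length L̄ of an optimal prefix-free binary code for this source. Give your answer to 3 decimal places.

2.867 bits/symbol

Repeatedly combine the two least-probable nodes; the expected code length is the sum of the merged weights.
merge 1/75 + 7/75 → 8/75
merge 8/75 + 8/75 → 16/75
merge 8/75 + 11/75 → 19/75
merge 11/75 + 11/75 → 22/75
merge 16/75 + 6/25 → 34/75
merge 19/75 + 22/75 → 41/75
merge 34/75 + 41/75 → 1
L = 8/75 + 16/75 + 19/75 + 22/75 + 34/75 + 41/75 + 1 = 43/15 ≈ 2.867 bits/symbol.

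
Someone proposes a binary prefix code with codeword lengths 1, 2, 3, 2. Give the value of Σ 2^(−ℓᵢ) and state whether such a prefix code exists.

1.125; no

With common denominator 2^3 = 8: Σ 2^(−ℓᵢ) = 4/8 + 2/8 + 1/8 + 2/8 = 9/8 = 1.125.
Kraft's inequality requires Σ ≤ 1; here Σ = 1.125 > 1, so no such prefix code exists.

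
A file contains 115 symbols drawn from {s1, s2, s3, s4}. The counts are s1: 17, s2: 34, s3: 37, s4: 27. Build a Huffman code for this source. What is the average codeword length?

Probabilities are the counts divided by 115.
Repeatedly combine the two least-probable nodes; the expected code length is the sum of the merged weights.
merge 17/115 + 27/115 → 44/115
merge 34/115 + 37/115 → 71/115
merge 44/115 + 71/115 → 1
L = 44/115 + 71/115 + 1 = 2 bits/symbol.

2 bits/symbol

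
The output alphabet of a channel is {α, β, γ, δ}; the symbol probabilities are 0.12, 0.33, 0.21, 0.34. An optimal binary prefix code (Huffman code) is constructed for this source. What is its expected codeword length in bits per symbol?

Repeatedly combine the two least-probable nodes; the expected code length is the sum of the merged weights.
merge 3/25 + 21/100 → 33/100
merge 33/100 + 33/100 → 33/50
merge 17/50 + 33/50 → 1
L = 33/100 + 33/50 + 1 = 199/100 = 1.99 bits/symbol.

1.99 bits/symbol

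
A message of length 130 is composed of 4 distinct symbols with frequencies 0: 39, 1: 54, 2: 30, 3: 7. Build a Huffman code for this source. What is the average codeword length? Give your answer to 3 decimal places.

1.869 bits/symbol

Probabilities are the counts divided by 130.
Repeatedly combine the two least-probable nodes; the expected code length is the sum of the merged weights.
merge 7/130 + 3/13 → 37/130
merge 37/130 + 3/10 → 38/65
merge 27/65 + 38/65 → 1
L = 37/130 + 38/65 + 1 = 243/130 ≈ 1.869 bits/symbol.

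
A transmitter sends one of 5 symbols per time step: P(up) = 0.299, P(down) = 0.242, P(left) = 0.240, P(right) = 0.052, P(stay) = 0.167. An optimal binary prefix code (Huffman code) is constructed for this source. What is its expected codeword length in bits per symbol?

2.219 bits/symbol

Repeatedly combine the two least-probable nodes; the expected code length is the sum of the merged weights.
merge 13/250 + 167/1000 → 219/1000
merge 219/1000 + 6/25 → 459/1000
merge 121/500 + 299/1000 → 541/1000
merge 459/1000 + 541/1000 → 1
L = 219/1000 + 459/1000 + 541/1000 + 1 = 2219/1000 = 2.219 bits/symbol.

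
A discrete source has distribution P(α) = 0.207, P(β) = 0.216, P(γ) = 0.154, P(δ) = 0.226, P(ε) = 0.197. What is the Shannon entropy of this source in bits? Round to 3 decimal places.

H = −Σ pᵢ log₂ pᵢ.
−0.207·log₂(0.207) = 0.4704
−0.216·log₂(0.216) = 0.4776
−0.154·log₂(0.154) = 0.4156
−0.226·log₂(0.226) = 0.4849
−0.197·log₂(0.197) = 0.4617
Sum ≈ 2.3102 → 2.310 bits.

2.310 bits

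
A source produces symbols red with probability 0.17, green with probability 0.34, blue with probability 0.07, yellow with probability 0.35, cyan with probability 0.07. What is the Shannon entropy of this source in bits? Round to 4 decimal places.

2.0310 bits

H = −Σ pᵢ log₂ pᵢ.
−0.17·log₂(0.17) = 0.4346
−0.34·log₂(0.34) = 0.5292
−0.07·log₂(0.07) = 0.2686
−0.35·log₂(0.35) = 0.5301
−0.07·log₂(0.07) = 0.2686
Sum ≈ 2.0310 → 2.0310 bits.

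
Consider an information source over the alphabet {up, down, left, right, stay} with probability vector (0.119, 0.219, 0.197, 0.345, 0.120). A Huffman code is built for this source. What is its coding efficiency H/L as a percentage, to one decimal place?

98.4%

Entropy H = −Σ p log₂ p ≈ 2.2037 bits.
Huffman merges: 119/1000+3/25→239/1000; 197/1000+219/1000→52/125; 239/1000+69/200→73/125; 52/125+73/125→1. L = 2239/1000 ≈ 2.2390.
Efficiency = H/L = 2.2037/2.2390 = 98.4%.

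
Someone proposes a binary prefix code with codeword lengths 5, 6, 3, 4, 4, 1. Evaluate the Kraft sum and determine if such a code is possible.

0.796875; yes

With common denominator 2^6 = 64: Σ 2^(−ℓᵢ) = 2/64 + 1/64 + 8/64 + 4/64 + 4/64 + 32/64 = 51/64 = 0.796875.
Kraft's inequality requires Σ ≤ 1; here Σ = 0.796875 ≤ 1, so such a prefix code exists.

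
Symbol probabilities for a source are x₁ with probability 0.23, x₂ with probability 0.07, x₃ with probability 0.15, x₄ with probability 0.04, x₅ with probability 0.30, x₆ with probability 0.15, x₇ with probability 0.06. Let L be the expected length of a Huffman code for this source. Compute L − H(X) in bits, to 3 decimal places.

Entropy H = −Σ p log₂ p ≈ 2.5277 bits.
Huffman merges: 1/25+3/50→1/10; 7/100+1/10→17/100; 3/20+3/20→3/10; 17/100+23/100→2/5; 3/10+3/10→3/5; 2/5+3/5→1. L = 257/100 ≈ 2.5700.
L − H = 2.5700 − 2.5277 = 0.042 bits.

0.042 bits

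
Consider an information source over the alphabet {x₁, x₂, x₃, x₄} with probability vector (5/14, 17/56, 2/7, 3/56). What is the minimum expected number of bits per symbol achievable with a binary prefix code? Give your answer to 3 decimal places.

1.982 bits/symbol

Repeatedly combine the two least-probable nodes; the expected code length is the sum of the merged weights.
merge 3/56 + 2/7 → 19/56
merge 17/56 + 19/56 → 9/14
merge 5/14 + 9/14 → 1
L = 19/56 + 9/14 + 1 = 111/56 ≈ 1.982 bits/symbol.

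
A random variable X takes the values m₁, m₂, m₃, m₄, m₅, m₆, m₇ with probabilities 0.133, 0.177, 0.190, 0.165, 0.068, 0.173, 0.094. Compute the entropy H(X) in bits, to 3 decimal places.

2.736 bits

H = −Σ pᵢ log₂ pᵢ.
−0.133·log₂(0.133) = 0.3871
−0.177·log₂(0.177) = 0.4422
−0.190·log₂(0.190) = 0.4552
−0.165·log₂(0.165) = 0.4289
−0.068·log₂(0.068) = 0.2637
−0.173·log₂(0.173) = 0.4379
−0.094·log₂(0.094) = 0.3207
Sum ≈ 2.7357 → 2.736 bits.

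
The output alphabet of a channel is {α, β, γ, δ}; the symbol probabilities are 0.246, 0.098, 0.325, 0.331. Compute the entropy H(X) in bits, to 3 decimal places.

1.881 bits

H = −Σ pᵢ log₂ pᵢ.
−0.246·log₂(0.246) = 0.4977
−0.098·log₂(0.098) = 0.3284
−0.325·log₂(0.325) = 0.5270
−0.331·log₂(0.331) = 0.5280
Sum ≈ 1.8811 → 1.881 bits.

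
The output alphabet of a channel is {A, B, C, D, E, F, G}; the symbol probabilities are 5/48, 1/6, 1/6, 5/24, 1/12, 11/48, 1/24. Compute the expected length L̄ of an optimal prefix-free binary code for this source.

Repeatedly combine the two least-probable nodes; the expected code length is the sum of the merged weights.
merge 1/24 + 1/12 → 1/8
merge 5/48 + 1/8 → 11/48
merge 1/6 + 1/6 → 1/3
merge 5/24 + 11/48 → 7/16
merge 11/48 + 1/3 → 9/16
merge 7/16 + 9/16 → 1
L = 1/8 + 11/48 + 1/3 + 7/16 + 9/16 + 1 = 43/16 = 2.6875 bits/symbol.

2.6875 bits/symbol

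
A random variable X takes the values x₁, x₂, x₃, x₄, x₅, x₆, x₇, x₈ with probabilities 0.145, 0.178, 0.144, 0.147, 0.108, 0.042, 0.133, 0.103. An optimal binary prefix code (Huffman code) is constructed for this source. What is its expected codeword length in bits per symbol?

2.967 bits/symbol

Repeatedly combine the two least-probable nodes; the expected code length is the sum of the merged weights.
merge 21/500 + 103/1000 → 29/200
merge 27/250 + 133/1000 → 241/1000
merge 18/125 + 29/200 → 289/1000
merge 29/200 + 147/1000 → 73/250
merge 89/500 + 241/1000 → 419/1000
merge 289/1000 + 73/250 → 581/1000
merge 419/1000 + 581/1000 → 1
L = 29/200 + 241/1000 + 289/1000 + 73/250 + 419/1000 + 581/1000 + 1 = 2967/1000 = 2.967 bits/symbol.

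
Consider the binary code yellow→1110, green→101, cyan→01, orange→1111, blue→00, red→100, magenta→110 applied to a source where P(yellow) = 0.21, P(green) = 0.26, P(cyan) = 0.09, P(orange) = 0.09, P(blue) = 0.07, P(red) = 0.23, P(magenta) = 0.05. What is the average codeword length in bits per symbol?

L̄ = Σ pᵢ·ℓᵢ = 0.21·4 + 0.26·3 + 0.09·2 + 0.09·4 + 0.07·2 + 0.23·3 + 0.05·3 = 3.14 bits/symbol.

3.14 bits/symbol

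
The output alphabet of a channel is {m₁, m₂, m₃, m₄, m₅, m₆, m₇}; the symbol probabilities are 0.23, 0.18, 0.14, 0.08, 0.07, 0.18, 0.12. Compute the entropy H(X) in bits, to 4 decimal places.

2.7025 bits

H = −Σ pᵢ log₂ pᵢ.
−0.23·log₂(0.23) = 0.4877
−0.18·log₂(0.18) = 0.4453
−0.14·log₂(0.14) = 0.3971
−0.08·log₂(0.08) = 0.2915
−0.07·log₂(0.07) = 0.2686
−0.18·log₂(0.18) = 0.4453
−0.12·log₂(0.12) = 0.3671
Sum ≈ 2.7025 → 2.7025 bits.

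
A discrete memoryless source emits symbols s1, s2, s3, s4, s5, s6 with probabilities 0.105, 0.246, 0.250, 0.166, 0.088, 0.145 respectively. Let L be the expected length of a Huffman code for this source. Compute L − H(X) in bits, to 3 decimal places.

0.022 bits

Entropy H = −Σ p log₂ p ≈ 2.4817 bits.
Huffman merges: 11/125+21/200→193/1000; 29/200+83/500→311/1000; 193/1000+123/500→439/1000; 1/4+311/1000→561/1000; 439/1000+561/1000→1. L = 313/125 ≈ 2.5040.
L − H = 2.5040 − 2.4817 = 0.022 bits.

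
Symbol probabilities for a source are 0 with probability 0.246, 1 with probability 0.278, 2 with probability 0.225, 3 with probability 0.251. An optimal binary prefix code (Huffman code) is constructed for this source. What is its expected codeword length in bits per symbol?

Repeatedly combine the two least-probable nodes; the expected code length is the sum of the merged weights.
merge 9/40 + 123/500 → 471/1000
merge 251/1000 + 139/500 → 529/1000
merge 471/1000 + 529/1000 → 1
L = 471/1000 + 529/1000 + 1 = 2 bits/symbol.

2 bits/symbol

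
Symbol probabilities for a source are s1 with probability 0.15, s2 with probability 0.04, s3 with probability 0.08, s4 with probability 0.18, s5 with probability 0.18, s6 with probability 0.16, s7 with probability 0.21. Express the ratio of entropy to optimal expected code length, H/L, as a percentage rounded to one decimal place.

Entropy H = −Σ p log₂ p ≈ 2.6743 bits.
Huffman merges: 1/25+2/25→3/25; 3/25+3/20→27/100; 4/25+9/50→17/50; 9/50+21/100→39/100; 27/100+17/50→61/100; 39/100+61/100→1. L = 273/100 ≈ 2.7300.
Efficiency = H/L = 2.6743/2.7300 = 98.0%.

98.0%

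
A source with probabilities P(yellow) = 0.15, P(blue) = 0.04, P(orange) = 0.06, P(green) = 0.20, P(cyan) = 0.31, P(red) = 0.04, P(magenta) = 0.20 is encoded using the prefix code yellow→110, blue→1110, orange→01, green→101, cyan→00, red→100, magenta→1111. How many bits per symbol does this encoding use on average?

2.87 bits/symbol

L̄ = Σ pᵢ·ℓᵢ = 0.15·3 + 0.04·4 + 0.06·2 + 0.20·3 + 0.31·2 + 0.04·3 + 0.20·4 = 2.87 bits/symbol.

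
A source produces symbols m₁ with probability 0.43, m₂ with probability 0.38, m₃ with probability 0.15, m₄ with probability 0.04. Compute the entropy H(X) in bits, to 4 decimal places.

1.6503 bits

H = −Σ pᵢ log₂ pᵢ.
−0.43·log₂(0.43) = 0.5236
−0.38·log₂(0.38) = 0.5305
−0.15·log₂(0.15) = 0.4105
−0.04·log₂(0.04) = 0.1858
Sum ≈ 1.6503 → 1.6503 bits.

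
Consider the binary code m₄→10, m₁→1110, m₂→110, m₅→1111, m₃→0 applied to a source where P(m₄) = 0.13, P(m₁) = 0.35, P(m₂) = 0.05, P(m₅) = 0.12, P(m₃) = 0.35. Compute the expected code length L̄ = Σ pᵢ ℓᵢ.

L̄ = Σ pᵢ·ℓᵢ = 0.13·2 + 0.35·4 + 0.05·3 + 0.12·4 + 0.35·1 = 2.64 bits/symbol.

2.64 bits/symbol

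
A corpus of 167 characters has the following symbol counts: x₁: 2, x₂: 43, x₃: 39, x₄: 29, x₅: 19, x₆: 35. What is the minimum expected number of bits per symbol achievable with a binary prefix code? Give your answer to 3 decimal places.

Probabilities are the counts divided by 167.
Repeatedly combine the two least-probable nodes; the expected code length is the sum of the merged weights.
merge 2/167 + 19/167 → 21/167
merge 21/167 + 29/167 → 50/167
merge 35/167 + 39/167 → 74/167
merge 43/167 + 50/167 → 93/167
merge 74/167 + 93/167 → 1
L = 21/167 + 50/167 + 74/167 + 93/167 + 1 = 405/167 ≈ 2.425 bits/symbol.

2.425 bits/symbol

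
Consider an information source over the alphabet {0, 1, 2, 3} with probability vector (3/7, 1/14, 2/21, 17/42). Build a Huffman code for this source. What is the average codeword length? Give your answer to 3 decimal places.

Repeatedly combine the two least-probable nodes; the expected code length is the sum of the merged weights.
merge 1/14 + 2/21 → 1/6
merge 1/6 + 17/42 → 4/7
merge 3/7 + 4/7 → 1
L = 1/6 + 4/7 + 1 = 73/42 ≈ 1.738 bits/symbol.

1.738 bits/symbol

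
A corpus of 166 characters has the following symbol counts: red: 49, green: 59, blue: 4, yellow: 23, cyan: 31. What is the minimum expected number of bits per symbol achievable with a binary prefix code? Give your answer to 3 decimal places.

Probabilities are the counts divided by 166.
Repeatedly combine the two least-probable nodes; the expected code length is the sum of the merged weights.
merge 2/83 + 23/166 → 27/166
merge 27/166 + 31/166 → 29/83
merge 49/166 + 29/83 → 107/166
merge 59/166 + 107/166 → 1
L = 27/166 + 29/83 + 107/166 + 1 = 179/83 ≈ 2.157 bits/symbol.

2.157 bits/symbol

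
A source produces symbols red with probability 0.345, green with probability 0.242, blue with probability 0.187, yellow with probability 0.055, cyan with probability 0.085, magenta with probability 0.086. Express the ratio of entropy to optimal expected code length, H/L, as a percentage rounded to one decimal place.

Entropy H = −Σ p log₂ p ≈ 2.3142 bits.
Huffman merges: 11/200+17/200→7/50; 43/500+7/50→113/500; 187/1000+113/500→413/1000; 121/500+69/200→587/1000; 413/1000+587/1000→1. L = 1183/500 ≈ 2.3660.
Efficiency = H/L = 2.3142/2.3660 = 97.8%.

97.8%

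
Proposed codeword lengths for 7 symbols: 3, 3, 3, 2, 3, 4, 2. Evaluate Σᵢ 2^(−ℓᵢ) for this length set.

1.0625

With common denominator 2^4 = 16: Σ 2^(−ℓᵢ) = 2/16 + 2/16 + 2/16 + 4/16 + 2/16 + 1/16 + 4/16 = 17/16 = 1.0625.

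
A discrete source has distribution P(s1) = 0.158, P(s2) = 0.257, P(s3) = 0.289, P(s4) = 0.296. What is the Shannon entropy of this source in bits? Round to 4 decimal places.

H = −Σ pᵢ log₂ pᵢ.
−0.158·log₂(0.158) = 0.4206
−0.257·log₂(0.257) = 0.5038
−0.289·log₂(0.289) = 0.5176
−0.296·log₂(0.296) = 0.5199
Sum ≈ 1.9618 → 1.9618 bits.

1.9618 bits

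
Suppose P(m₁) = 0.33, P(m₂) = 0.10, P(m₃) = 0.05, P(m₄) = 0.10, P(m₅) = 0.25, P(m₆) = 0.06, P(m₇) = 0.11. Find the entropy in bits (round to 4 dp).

H = −Σ pᵢ log₂ pᵢ.
−0.33·log₂(0.33) = 0.5278
−0.10·log₂(0.10) = 0.3322
−0.05·log₂(0.05) = 0.2161
−0.10·log₂(0.10) = 0.3322
−0.25·log₂(0.25) = 0.5000
−0.06·log₂(0.06) = 0.2435
−0.11·log₂(0.11) = 0.3503
Sum ≈ 2.5021 → 2.5021 bits.

2.5021 bits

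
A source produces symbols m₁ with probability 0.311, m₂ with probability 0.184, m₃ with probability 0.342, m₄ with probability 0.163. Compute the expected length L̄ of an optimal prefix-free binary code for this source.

2 bits/symbol

Repeatedly combine the two least-probable nodes; the expected code length is the sum of the merged weights.
merge 163/1000 + 23/125 → 347/1000
merge 311/1000 + 171/500 → 653/1000
merge 347/1000 + 653/1000 → 1
L = 347/1000 + 653/1000 + 1 = 2 bits/symbol.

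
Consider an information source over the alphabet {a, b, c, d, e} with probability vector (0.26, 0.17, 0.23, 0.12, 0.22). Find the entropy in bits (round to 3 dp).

H = −Σ pᵢ log₂ pᵢ.
−0.26·log₂(0.26) = 0.5053
−0.17·log₂(0.17) = 0.4346
−0.23·log₂(0.23) = 0.4877
−0.12·log₂(0.12) = 0.3671
−0.22·log₂(0.22) = 0.4806
Sum ≈ 2.2752 → 2.275 bits.

2.275 bits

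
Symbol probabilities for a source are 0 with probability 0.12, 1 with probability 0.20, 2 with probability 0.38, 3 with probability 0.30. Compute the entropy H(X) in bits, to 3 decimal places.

H = −Σ pᵢ log₂ pᵢ.
−0.12·log₂(0.12) = 0.3671
−0.20·log₂(0.20) = 0.4644
−0.38·log₂(0.38) = 0.5305
−0.30·log₂(0.30) = 0.5211
Sum ≈ 1.8830 → 1.883 bits.

1.883 bits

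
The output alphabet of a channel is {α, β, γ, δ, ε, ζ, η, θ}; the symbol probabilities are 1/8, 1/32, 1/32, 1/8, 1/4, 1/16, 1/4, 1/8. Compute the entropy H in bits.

Each probability is a power of 1/2, so log₂(1/p) is an integer.
H = Σ p·log₂(1/p) = 1/8·3 + 1/32·5 + 1/32·5 + 1/8·3 + 1/4·2 + 1/16·4 + 1/4·2 + 1/8·3 = 2.6875 bits.

2.6875 bits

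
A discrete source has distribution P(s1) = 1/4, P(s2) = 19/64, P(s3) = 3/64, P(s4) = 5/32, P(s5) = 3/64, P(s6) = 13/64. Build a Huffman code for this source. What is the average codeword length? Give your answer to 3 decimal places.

2.344 bits/symbol

Repeatedly combine the two least-probable nodes; the expected code length is the sum of the merged weights.
merge 3/64 + 3/64 → 3/32
merge 3/32 + 5/32 → 1/4
merge 13/64 + 1/4 → 29/64
merge 1/4 + 19/64 → 35/64
merge 29/64 + 35/64 → 1
L = 3/32 + 1/4 + 29/64 + 35/64 + 1 = 75/32 ≈ 2.344 bits/symbol.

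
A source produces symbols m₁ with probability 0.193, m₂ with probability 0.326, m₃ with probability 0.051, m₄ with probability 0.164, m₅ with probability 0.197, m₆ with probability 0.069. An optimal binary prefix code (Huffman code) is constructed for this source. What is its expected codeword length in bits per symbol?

Repeatedly combine the two least-probable nodes; the expected code length is the sum of the merged weights.
merge 51/1000 + 69/1000 → 3/25
merge 3/25 + 41/250 → 71/250
merge 193/1000 + 197/1000 → 39/100
merge 71/250 + 163/500 → 61/100
merge 39/100 + 61/100 → 1
L = 3/25 + 71/250 + 39/100 + 61/100 + 1 = 601/250 = 2.404 bits/symbol.

2.404 bits/symbol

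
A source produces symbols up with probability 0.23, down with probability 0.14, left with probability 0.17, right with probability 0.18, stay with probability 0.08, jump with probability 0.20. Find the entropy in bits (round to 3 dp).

H = −Σ pᵢ log₂ pᵢ.
−0.23·log₂(0.23) = 0.4877
−0.14·log₂(0.14) = 0.3971
−0.17·log₂(0.17) = 0.4346
−0.18·log₂(0.18) = 0.4453
−0.08·log₂(0.08) = 0.2915
−0.20·log₂(0.20) = 0.4644
Sum ≈ 2.5206 → 2.521 bits.

2.521 bits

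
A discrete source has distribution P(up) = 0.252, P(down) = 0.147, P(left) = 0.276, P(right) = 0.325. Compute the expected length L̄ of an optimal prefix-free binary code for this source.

Repeatedly combine the two least-probable nodes; the expected code length is the sum of the merged weights.
merge 147/1000 + 63/250 → 399/1000
merge 69/250 + 13/40 → 601/1000
merge 399/1000 + 601/1000 → 1
L = 399/1000 + 601/1000 + 1 = 2 bits/symbol.

2 bits/symbol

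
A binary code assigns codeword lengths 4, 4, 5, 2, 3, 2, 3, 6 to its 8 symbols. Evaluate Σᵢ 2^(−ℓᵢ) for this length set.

0.921875

With common denominator 2^6 = 64: Σ 2^(−ℓᵢ) = 4/64 + 4/64 + 2/64 + 16/64 + 8/64 + 16/64 + 8/64 + 1/64 = 59/64 = 0.921875.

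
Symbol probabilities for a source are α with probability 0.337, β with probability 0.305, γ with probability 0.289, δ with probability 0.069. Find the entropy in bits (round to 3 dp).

H = −Σ pᵢ log₂ pᵢ.
−0.337·log₂(0.337) = 0.5288
−0.305·log₂(0.305) = 0.5225
−0.289·log₂(0.289) = 0.5176
−0.069·log₂(0.069) = 0.2662
Sum ≈ 1.8350 → 1.835 bits.

1.835 bits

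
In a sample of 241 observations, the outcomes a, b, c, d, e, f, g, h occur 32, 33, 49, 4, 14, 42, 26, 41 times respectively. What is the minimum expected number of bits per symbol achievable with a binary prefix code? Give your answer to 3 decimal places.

Probabilities are the counts divided by 241.
Repeatedly combine the two least-probable nodes; the expected code length is the sum of the merged weights.
merge 4/241 + 14/241 → 18/241
merge 18/241 + 26/241 → 44/241
merge 32/241 + 33/241 → 65/241
merge 41/241 + 42/241 → 83/241
merge 44/241 + 49/241 → 93/241
merge 65/241 + 83/241 → 148/241
merge 93/241 + 148/241 → 1
L = 18/241 + 44/241 + 65/241 + 83/241 + 93/241 + 148/241 + 1 = 692/241 ≈ 2.871 bits/symbol.

2.871 bits/symbol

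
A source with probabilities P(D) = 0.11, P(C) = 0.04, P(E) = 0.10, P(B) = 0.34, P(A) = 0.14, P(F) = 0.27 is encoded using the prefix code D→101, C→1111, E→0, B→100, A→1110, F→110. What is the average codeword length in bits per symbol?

L̄ = Σ pᵢ·ℓᵢ = 0.11·3 + 0.04·4 + 0.10·1 + 0.34·3 + 0.14·4 + 0.27·3 = 2.98 bits/symbol.

2.98 bits/symbol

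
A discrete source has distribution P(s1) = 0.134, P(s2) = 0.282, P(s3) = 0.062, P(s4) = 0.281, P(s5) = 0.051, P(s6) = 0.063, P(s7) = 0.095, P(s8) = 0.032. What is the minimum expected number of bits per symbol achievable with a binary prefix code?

2.645 bits/symbol

Repeatedly combine the two least-probable nodes; the expected code length is the sum of the merged weights.
merge 4/125 + 51/1000 → 83/1000
merge 31/500 + 63/1000 → 1/8
merge 83/1000 + 19/200 → 89/500
merge 1/8 + 67/500 → 259/1000
merge 89/500 + 259/1000 → 437/1000
merge 281/1000 + 141/500 → 563/1000
merge 437/1000 + 563/1000 → 1
L = 83/1000 + 1/8 + 89/500 + 259/1000 + 437/1000 + 563/1000 + 1 = 529/200 = 2.645 bits/symbol.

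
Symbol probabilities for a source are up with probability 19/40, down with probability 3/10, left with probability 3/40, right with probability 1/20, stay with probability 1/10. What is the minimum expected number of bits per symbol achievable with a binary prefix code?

1.875 bits/symbol

Repeatedly combine the two least-probable nodes; the expected code length is the sum of the merged weights.
merge 1/20 + 3/40 → 1/8
merge 1/10 + 1/8 → 9/40
merge 9/40 + 3/10 → 21/40
merge 19/40 + 21/40 → 1
L = 1/8 + 9/40 + 21/40 + 1 = 15/8 = 1.875 bits/symbol.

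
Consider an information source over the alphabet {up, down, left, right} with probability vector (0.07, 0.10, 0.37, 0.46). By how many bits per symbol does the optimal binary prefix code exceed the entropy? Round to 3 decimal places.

Entropy H = −Σ p log₂ p ≈ 1.6468 bits.
Huffman merges: 7/100+1/10→17/100; 17/100+37/100→27/50; 23/50+27/50→1. L = 171/100 ≈ 1.7100.
L − H = 1.7100 − 1.6468 = 0.063 bits.

0.063 bits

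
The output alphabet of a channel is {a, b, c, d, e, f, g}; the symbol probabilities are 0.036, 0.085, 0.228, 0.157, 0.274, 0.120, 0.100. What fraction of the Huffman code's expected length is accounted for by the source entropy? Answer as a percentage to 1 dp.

Entropy H = −Σ p log₂ p ≈ 2.5916 bits.
Huffman merges: 9/250+17/200→121/1000; 1/10+3/25→11/50; 121/1000+157/1000→139/500; 11/50+57/250→56/125; 137/500+139/500→69/125; 56/125+69/125→1. L = 2619/1000 ≈ 2.6190.
Efficiency = H/L = 2.5916/2.6190 = 99.0%.

99.0%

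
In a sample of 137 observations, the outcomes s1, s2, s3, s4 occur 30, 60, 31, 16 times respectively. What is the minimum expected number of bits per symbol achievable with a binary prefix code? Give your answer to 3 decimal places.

1.898 bits/symbol

Probabilities are the counts divided by 137.
Repeatedly combine the two least-probable nodes; the expected code length is the sum of the merged weights.
merge 16/137 + 30/137 → 46/137
merge 31/137 + 46/137 → 77/137
merge 60/137 + 77/137 → 1
L = 46/137 + 77/137 + 1 = 260/137 ≈ 1.898 bits/symbol.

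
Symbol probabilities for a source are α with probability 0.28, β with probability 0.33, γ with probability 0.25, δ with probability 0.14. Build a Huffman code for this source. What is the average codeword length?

2 bits/symbol

Repeatedly combine the two least-probable nodes; the expected code length is the sum of the merged weights.
merge 7/50 + 1/4 → 39/100
merge 7/25 + 33/100 → 61/100
merge 39/100 + 61/100 → 1
L = 39/100 + 61/100 + 1 = 2 bits/symbol.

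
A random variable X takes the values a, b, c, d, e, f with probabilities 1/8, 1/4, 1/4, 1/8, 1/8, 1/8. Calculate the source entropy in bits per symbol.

Each probability is a power of 1/2, so log₂(1/p) is an integer.
H = Σ p·log₂(1/p) = 1/8·3 + 1/4·2 + 1/4·2 + 1/8·3 + 1/8·3 + 1/8·3 = 2.5 bits.

2.5 bits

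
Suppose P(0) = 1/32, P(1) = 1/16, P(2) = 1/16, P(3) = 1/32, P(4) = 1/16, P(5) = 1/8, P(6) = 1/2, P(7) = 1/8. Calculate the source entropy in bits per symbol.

Each probability is a power of 1/2, so log₂(1/p) is an integer.
H = Σ p·log₂(1/p) = 1/32·5 + 1/16·4 + 1/16·4 + 1/32·5 + 1/16·4 + 1/8·3 + 1/2·1 + 1/8·3 = 2.3125 bits.

2.3125 bits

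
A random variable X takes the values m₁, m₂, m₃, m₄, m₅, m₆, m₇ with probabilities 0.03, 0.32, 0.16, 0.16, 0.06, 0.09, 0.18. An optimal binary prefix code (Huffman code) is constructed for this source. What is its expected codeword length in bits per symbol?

Repeatedly combine the two least-probable nodes; the expected code length is the sum of the merged weights.
merge 3/100 + 3/50 → 9/100
merge 9/100 + 9/100 → 9/50
merge 4/25 + 4/25 → 8/25
merge 9/50 + 9/50 → 9/25
merge 8/25 + 8/25 → 16/25
merge 9/25 + 16/25 → 1
L = 9/100 + 9/50 + 8/25 + 9/25 + 16/25 + 1 = 259/100 = 2.59 bits/symbol.

2.59 bits/symbol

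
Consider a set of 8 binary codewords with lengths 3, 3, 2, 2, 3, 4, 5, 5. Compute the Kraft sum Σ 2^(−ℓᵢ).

With common denominator 2^5 = 32: Σ 2^(−ℓᵢ) = 4/32 + 4/32 + 8/32 + 8/32 + 4/32 + 2/32 + 1/32 + 1/32 = 32/32 = 1.

1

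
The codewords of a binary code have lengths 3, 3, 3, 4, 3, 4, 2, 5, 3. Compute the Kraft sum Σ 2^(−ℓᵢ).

With common denominator 2^5 = 32: Σ 2^(−ℓᵢ) = 4/32 + 4/32 + 4/32 + 2/32 + 4/32 + 2/32 + 8/32 + 1/32 + 4/32 = 33/32 = 1.03125.

1.03125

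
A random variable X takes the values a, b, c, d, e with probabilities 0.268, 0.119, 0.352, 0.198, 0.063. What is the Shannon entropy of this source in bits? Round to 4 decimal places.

2.1187 bits

H = −Σ pᵢ log₂ pᵢ.
−0.268·log₂(0.268) = 0.5091
−0.119·log₂(0.119) = 0.3654
−0.352·log₂(0.352) = 0.5302
−0.198·log₂(0.198) = 0.4626
−0.063·log₂(0.063) = 0.2513
Sum ≈ 2.1187 → 2.1187 bits.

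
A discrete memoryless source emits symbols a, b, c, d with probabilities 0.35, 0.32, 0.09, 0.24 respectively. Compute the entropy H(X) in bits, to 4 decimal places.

H = −Σ pᵢ log₂ pᵢ.
−0.35·log₂(0.35) = 0.5301
−0.32·log₂(0.32) = 0.5260
−0.09·log₂(0.09) = 0.3127
−0.24·log₂(0.24) = 0.4941
Sum ≈ 1.8629 → 1.8629 bits.

1.8629 bits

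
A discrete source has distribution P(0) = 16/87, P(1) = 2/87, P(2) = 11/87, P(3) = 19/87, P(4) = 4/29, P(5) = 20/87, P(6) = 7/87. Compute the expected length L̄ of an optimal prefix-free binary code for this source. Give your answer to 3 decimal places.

2.655 bits/symbol

Repeatedly combine the two least-probable nodes; the expected code length is the sum of the merged weights.
merge 2/87 + 7/87 → 3/29
merge 3/29 + 11/87 → 20/87
merge 4/29 + 16/87 → 28/87
merge 19/87 + 20/87 → 13/29
merge 20/87 + 28/87 → 16/29
merge 13/29 + 16/29 → 1
L = 3/29 + 20/87 + 28/87 + 13/29 + 16/29 + 1 = 77/29 ≈ 2.655 bits/symbol.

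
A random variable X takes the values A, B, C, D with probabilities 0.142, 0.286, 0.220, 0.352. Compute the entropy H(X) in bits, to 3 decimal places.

1.927 bits

H = −Σ pᵢ log₂ pᵢ.
−0.142·log₂(0.142) = 0.3999
−0.286·log₂(0.286) = 0.5165
−0.220·log₂(0.220) = 0.4806
−0.352·log₂(0.352) = 0.5302
Sum ≈ 1.9272 → 1.927 bits.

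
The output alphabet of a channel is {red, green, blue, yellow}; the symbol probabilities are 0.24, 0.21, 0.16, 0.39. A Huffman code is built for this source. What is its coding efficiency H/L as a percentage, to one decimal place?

Entropy H = −Σ p log₂ p ≈ 1.9198 bits.
Huffman merges: 4/25+21/100→37/100; 6/25+37/100→61/100; 39/100+61/100→1. L = 99/50 ≈ 1.9800.
Efficiency = H/L = 1.9198/1.9800 = 97.0%.

97.0%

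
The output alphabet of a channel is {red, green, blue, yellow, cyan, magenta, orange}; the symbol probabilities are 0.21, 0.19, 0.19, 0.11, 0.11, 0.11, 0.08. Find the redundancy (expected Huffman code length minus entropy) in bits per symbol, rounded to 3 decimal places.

0.064 bits

Entropy H = −Σ p log₂ p ≈ 2.7256 bits.
Huffman merges: 2/25+11/100→19/100; 11/100+11/100→11/50; 19/100+19/100→19/50; 19/100+21/100→2/5; 11/50+19/50→3/5; 2/5+3/5→1. L = 279/100 ≈ 2.7900.
L − H = 2.7900 − 2.7256 = 0.064 bits.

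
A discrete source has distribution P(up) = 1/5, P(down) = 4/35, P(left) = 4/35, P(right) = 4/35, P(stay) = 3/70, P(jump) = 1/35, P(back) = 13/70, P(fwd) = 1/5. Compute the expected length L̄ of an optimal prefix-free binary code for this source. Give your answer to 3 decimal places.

2.857 bits/symbol

Repeatedly combine the two least-probable nodes; the expected code length is the sum of the merged weights.
merge 1/35 + 3/70 → 1/14
merge 1/14 + 4/35 → 13/70
merge 4/35 + 4/35 → 8/35
merge 13/70 + 13/70 → 13/35
merge 1/5 + 1/5 → 2/5
merge 8/35 + 13/35 → 3/5
merge 2/5 + 3/5 → 1
L = 1/14 + 13/70 + 8/35 + 13/35 + 2/5 + 3/5 + 1 = 20/7 ≈ 2.857 bits/symbol.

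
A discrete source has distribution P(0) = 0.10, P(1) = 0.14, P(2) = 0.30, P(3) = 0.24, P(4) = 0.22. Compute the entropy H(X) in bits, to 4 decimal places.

H = −Σ pᵢ log₂ pᵢ.
−0.10·log₂(0.10) = 0.3322
−0.14·log₂(0.14) = 0.3971
−0.30·log₂(0.30) = 0.5211
−0.24·log₂(0.24) = 0.4941
−0.22·log₂(0.22) = 0.4806
Sum ≈ 2.2251 → 2.2251 bits.

2.2251 bits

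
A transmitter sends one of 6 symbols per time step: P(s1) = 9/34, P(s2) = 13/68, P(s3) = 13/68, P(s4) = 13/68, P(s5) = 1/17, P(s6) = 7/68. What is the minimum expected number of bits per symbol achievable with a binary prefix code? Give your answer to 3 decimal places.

Repeatedly combine the two least-probable nodes; the expected code length is the sum of the merged weights.
merge 1/17 + 7/68 → 11/68
merge 11/68 + 13/68 → 6/17
merge 13/68 + 13/68 → 13/34
merge 9/34 + 6/17 → 21/34
merge 13/34 + 21/34 → 1
L = 11/68 + 6/17 + 13/34 + 21/34 + 1 = 171/68 ≈ 2.515 bits/symbol.

2.515 bits/symbol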